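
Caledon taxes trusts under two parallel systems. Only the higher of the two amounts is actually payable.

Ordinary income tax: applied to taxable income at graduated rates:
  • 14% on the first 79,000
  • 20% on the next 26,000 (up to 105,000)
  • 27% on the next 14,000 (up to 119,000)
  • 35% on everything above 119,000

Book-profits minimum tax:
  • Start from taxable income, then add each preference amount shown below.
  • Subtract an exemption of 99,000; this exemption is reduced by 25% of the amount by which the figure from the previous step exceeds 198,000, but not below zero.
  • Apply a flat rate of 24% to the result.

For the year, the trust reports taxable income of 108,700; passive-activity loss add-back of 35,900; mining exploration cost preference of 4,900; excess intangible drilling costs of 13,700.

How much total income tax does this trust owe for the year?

17,259

Ordinary income tax:
  79,000 × 14% = 11,060
  26,000 × 20% = 5,200
  3,700 × 27% = 999
  → 17,259

Book-profits minimum tax:
  Adjusted income: 108,700 + 35,900 + 4,900 + 13,700 = 163,200
  Exemption: 163,200 ≤ 198,000, so full 99,000 applies
  Base: 163,200 − 99,000 = 64,200
  64,200 × 24% = 15,408

17,259 > 15,408, so the ordinary income tax governs.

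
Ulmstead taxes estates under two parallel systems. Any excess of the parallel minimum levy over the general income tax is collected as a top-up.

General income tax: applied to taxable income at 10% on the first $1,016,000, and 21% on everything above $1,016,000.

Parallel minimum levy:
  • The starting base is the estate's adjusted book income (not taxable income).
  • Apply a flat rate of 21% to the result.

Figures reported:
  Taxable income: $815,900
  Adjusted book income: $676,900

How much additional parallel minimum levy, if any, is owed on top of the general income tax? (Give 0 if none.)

$60,559

Parallel minimum levy:
  Base (adjusted book income): $676,900
  $676,900 × 21% = $142,149

General income tax:
  $815,900 × 10% = $81,590

Excess of parallel minimum levy over general income tax: $142,149 − $81,590 = $60,559.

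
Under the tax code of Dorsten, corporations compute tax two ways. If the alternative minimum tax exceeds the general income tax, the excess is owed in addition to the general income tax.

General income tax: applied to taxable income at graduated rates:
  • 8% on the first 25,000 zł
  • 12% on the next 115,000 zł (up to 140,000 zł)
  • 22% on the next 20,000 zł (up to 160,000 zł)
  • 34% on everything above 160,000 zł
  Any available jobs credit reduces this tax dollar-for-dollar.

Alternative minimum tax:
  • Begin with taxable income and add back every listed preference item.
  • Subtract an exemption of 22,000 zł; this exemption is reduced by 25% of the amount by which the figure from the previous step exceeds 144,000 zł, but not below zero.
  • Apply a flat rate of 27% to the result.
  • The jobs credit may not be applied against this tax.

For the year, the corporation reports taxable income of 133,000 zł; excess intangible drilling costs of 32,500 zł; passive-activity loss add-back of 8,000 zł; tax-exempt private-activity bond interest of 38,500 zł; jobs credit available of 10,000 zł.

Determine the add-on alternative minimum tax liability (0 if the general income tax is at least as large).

50,930 zł

Alternative minimum tax:
  Adjusted income: 133,000 zł + 32,500 zł + 8,000 zł + 38,500 zł = 212,000 zł
  Exemption: 22,000 zł − 25% × (212,000 zł − 144,000 zł) = 22,000 zł − 17,000 zł = 5,000 zł
  Base: 212,000 zł − 5,000 zł = 207,000 zł
  207,000 zł × 27% = 55,890 zł

General income tax:
  25,000 zł × 8% = 2,000 zł
  108,000 zł × 12% = 12,960 zł
  → 14,960 zł
  Less jobs credit 10,000 zł → 4,960 zł

Excess of alternative minimum tax over general income tax: 55,890 zł − 4,960 zł = 50,930 zł.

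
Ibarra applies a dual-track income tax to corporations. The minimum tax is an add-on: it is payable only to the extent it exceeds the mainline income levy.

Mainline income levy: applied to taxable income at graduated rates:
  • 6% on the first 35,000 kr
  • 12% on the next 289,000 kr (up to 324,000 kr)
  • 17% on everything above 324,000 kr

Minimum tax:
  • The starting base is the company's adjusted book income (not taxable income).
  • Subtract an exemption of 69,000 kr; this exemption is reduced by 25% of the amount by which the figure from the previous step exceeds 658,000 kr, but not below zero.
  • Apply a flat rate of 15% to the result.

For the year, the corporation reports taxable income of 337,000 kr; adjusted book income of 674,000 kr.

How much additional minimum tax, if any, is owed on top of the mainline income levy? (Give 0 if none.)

Minimum tax:
  Base (adjusted book income): 674,000 kr
  Exemption: 69,000 kr − 25% × (674,000 kr − 658,000 kr) = 69,000 kr − 4,000 kr = 65,000 kr
  Base: 674,000 kr − 65,000 kr = 609,000 kr
  609,000 kr × 15% = 91,350 kr

Mainline income levy:
  35,000 kr × 6% = 2,100 kr
  289,000 kr × 12% = 34,680 kr
  13,000 kr × 17% = 2,210 kr
  → 38,990 kr

Excess of minimum tax over mainline income levy: 91,350 kr − 38,990 kr = 52,360 kr.

52,360 kr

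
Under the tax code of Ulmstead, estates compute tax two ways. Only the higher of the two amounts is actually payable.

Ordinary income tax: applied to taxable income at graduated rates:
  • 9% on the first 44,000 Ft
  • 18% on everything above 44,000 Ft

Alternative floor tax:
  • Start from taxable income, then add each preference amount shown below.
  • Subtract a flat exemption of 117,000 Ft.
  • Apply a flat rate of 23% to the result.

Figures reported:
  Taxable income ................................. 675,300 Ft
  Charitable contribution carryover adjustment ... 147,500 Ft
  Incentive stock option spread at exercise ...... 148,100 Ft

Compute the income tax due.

Alternative floor tax:
  Adjusted income: 675,300 Ft + 147,500 Ft + 148,100 Ft = 970,900 Ft
  Less exemption 117,000 Ft → base 853,900 Ft
  853,900 Ft × 23% = 196,397 Ft

Ordinary income tax:
  44,000 Ft × 9% = 3,960 Ft
  631,300 Ft × 18% = 113,634 Ft
  → 117,594 Ft

196,397 Ft > 117,594 Ft, so the alternative floor tax is the binding amount.

196,397 Ft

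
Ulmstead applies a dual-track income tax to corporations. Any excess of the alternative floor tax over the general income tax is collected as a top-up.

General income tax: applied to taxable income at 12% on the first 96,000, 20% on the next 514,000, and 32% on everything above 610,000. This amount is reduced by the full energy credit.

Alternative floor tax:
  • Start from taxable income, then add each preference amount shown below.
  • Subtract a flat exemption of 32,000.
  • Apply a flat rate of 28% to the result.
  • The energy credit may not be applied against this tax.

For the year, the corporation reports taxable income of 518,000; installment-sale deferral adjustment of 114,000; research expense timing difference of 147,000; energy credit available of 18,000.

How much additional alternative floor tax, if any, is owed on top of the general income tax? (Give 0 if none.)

131,240

General income tax:
  96,000 × 12% = 11,520
  422,000 × 20% = 84,400
  → 95,920
  Less energy credit 18,000 → 77,920

Alternative floor tax:
  Adjusted income: 518,000 + 114,000 + 147,000 = 779,000
  Less exemption 32,000 → base 747,000
  747,000 × 28% = 209,160

Excess of alternative floor tax over general income tax: 209,160 − 77,920 = 131,240.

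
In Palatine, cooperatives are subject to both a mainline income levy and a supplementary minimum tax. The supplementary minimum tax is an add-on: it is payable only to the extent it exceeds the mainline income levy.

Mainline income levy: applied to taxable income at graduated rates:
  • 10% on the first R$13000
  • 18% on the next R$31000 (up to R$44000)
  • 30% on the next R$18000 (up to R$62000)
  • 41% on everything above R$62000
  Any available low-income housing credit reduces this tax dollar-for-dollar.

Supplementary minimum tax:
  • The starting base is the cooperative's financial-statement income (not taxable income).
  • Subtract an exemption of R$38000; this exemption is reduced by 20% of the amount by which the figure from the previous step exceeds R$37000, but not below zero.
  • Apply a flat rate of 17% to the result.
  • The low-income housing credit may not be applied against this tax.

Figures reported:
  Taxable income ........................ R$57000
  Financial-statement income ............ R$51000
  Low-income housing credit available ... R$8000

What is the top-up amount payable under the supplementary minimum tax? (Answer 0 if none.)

Mainline income levy:
  R$13000 × 10% = R$1300
  R$31000 × 18% = R$5580
  R$13000 × 30% = R$3900
  → R$10780
  Less low-income housing credit R$8000 → R$2780

Supplementary minimum tax:
  Base (financial-statement income): R$51000
  Exemption: R$38000 − 20% × (R$51000 − R$37000) = R$38000 − R$2800 = R$35200
  Base: R$51000 − R$35200 = R$15800
  R$15800 × 17% = R$2686

R$2686 ≤ R$2780, so no add-on is due.

R$0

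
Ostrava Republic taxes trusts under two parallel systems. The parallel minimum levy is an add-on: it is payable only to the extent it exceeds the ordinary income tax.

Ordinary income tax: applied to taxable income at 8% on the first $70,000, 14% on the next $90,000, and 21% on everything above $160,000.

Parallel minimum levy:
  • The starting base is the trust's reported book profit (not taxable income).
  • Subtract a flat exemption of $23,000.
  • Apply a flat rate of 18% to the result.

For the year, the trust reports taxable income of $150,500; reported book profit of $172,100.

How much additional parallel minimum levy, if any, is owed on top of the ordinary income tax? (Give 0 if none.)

$9,968

Parallel minimum levy:
  Base (reported book profit): $172,100
  Less exemption $23,000 → base $149,100
  $149,100 × 18% = $26,838

Ordinary income tax:
  $70,000 × 8% = $5,600
  $80,500 × 14% = $11,270
  → $16,870

Excess of parallel minimum levy over ordinary income tax: $26,838 − $16,870 = $9,968.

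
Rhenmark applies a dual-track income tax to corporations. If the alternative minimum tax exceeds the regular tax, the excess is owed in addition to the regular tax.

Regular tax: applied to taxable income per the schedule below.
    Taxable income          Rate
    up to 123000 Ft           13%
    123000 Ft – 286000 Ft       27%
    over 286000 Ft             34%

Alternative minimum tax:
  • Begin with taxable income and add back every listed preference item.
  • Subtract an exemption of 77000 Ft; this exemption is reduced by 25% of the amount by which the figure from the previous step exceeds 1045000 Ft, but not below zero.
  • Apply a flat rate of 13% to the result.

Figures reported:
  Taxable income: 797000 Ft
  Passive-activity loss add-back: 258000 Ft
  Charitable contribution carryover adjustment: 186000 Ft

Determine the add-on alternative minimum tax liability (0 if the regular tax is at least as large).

0 Ft

Alternative minimum tax:
  Adjusted income: 797000 Ft + 258000 Ft + 186000 Ft = 1241000 Ft
  Exemption: 77000 Ft − 25% × (1241000 Ft − 1045000 Ft) = 77000 Ft − 49000 Ft = 28000 Ft
  Base: 1241000 Ft − 28000 Ft = 1213000 Ft
  1213000 Ft × 13% = 157690 Ft

Regular tax:
  123000 Ft × 13% = 15990 Ft
  163000 Ft × 27% = 44010 Ft
  511000 Ft × 34% = 173740 Ft
  → 233740 Ft

157690 Ft ≤ 233740 Ft, so no add-on is due.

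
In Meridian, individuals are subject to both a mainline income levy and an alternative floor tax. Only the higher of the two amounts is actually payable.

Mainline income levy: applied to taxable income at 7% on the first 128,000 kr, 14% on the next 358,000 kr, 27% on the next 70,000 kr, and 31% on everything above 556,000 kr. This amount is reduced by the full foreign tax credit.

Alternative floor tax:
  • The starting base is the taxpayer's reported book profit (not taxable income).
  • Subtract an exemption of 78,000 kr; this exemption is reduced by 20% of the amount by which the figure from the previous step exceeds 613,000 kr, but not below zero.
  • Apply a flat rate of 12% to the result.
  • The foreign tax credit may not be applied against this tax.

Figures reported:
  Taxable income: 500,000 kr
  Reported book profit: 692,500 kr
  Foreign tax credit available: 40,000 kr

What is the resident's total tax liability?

75,648 kr

Mainline income levy:
  128,000 kr × 7% = 8,960 kr
  358,000 kr × 14% = 50,120 kr
  14,000 kr × 27% = 3,780 kr
  → 62,860 kr
  Less foreign tax credit 40,000 kr → 22,860 kr

Alternative floor tax:
  Base (reported book profit): 692,500 kr
  Exemption: 78,000 kr − 20% × (692,500 kr − 613,000 kr) = 78,000 kr − 15,900 kr = 62,100 kr
  Base: 692,500 kr − 62,100 kr = 630,400 kr
  630,400 kr × 12% = 75,648 kr

75,648 kr > 22,860 kr, so the alternative floor tax is the binding amount.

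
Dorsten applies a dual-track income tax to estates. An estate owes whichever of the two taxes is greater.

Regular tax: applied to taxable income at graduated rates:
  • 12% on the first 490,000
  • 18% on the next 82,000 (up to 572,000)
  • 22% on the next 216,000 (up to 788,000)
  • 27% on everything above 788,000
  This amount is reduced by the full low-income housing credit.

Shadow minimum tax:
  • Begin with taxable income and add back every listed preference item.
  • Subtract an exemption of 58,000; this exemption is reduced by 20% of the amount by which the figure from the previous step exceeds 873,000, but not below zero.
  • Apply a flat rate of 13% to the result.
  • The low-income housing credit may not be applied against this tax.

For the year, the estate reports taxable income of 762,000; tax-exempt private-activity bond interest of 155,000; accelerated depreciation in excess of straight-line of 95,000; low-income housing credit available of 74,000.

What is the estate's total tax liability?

127,634

Shadow minimum tax:
  Adjusted income: 762,000 + 155,000 + 95,000 = 1,012,000
  Exemption: 58,000 − 20% × (1,012,000 − 873,000) = 58,000 − 27,800 = 30,200
  Base: 1,012,000 − 30,200 = 981,800
  981,800 × 13% = 127,634

Regular tax:
  490,000 × 12% = 58,800
  82,000 × 18% = 14,760
  190,000 × 22% = 41,800
  → 115,360
  Less low-income housing credit 74,000 → 41,360

127,634 > 41,360, so the shadow minimum tax is the binding amount.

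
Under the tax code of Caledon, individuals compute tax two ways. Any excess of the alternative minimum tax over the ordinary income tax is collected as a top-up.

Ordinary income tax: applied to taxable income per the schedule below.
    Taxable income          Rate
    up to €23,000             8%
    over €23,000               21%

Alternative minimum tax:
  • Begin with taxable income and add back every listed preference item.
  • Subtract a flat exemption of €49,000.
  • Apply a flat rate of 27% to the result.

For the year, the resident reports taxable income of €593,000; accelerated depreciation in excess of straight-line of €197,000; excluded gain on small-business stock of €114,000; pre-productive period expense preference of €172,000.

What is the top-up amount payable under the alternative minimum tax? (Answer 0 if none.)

Ordinary income tax:
  €23,000 × 8% = €1,840
  €570,000 × 21% = €119,700
  → €121,540

Alternative minimum tax:
  Adjusted income: €593,000 + €197,000 + €114,000 + €172,000 = €1,076,000
  Less exemption €49,000 → base €1,027,000
  €1,027,000 × 27% = €277,290

Excess of alternative minimum tax over ordinary income tax: €277,290 − €121,540 = €155,750.

€155,750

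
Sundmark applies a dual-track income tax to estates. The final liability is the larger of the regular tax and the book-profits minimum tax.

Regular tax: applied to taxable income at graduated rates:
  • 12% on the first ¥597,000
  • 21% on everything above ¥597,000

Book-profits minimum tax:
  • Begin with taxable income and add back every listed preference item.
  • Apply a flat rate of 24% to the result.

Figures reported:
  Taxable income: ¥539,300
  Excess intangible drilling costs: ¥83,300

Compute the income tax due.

Regular tax:
  ¥539,300 × 12% = ¥64,716

Book-profits minimum tax:
  Adjusted income: ¥539,300 + ¥83,300 = ¥622,600
  ¥622,600 × 24% = ¥149,424

¥149,424 > ¥64,716, so the book-profits minimum tax is the binding amount.

¥149,424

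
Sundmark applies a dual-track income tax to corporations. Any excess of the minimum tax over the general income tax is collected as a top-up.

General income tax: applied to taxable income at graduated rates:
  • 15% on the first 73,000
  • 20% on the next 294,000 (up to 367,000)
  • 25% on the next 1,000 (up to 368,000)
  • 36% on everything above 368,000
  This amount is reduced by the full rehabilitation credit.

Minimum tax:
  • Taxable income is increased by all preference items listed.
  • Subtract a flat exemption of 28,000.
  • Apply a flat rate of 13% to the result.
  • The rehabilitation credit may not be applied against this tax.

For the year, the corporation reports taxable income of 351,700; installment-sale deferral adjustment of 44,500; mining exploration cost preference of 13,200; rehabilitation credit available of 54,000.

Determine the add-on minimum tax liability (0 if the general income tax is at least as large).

General income tax:
  73,000 × 15% = 10,950
  278,700 × 20% = 55,740
  → 66,690
  Less rehabilitation credit 54,000 → 12,690

Minimum tax:
  Adjusted income: 351,700 + 44,500 + 13,200 = 409,400
  Less exemption 28,000 → base 381,400
  381,400 × 13% = 49,582

Excess of minimum tax over general income tax: 49,582 − 12,690 = 36,892.

36,892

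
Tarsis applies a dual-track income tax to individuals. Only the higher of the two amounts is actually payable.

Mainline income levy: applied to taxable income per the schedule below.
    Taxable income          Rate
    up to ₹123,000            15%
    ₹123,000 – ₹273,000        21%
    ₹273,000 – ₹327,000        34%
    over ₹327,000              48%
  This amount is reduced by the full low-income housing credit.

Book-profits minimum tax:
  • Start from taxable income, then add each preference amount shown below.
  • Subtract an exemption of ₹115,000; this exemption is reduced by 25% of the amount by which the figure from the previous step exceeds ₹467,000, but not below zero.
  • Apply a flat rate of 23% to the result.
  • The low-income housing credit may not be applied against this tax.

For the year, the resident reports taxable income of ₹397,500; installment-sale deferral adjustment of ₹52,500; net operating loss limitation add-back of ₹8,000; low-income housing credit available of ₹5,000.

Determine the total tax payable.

Book-profits minimum tax:
  Adjusted income: ₹397,500 + ₹52,500 + ₹8,000 = ₹458,000
  Exemption: ₹458,000 ≤ ₹467,000, so full ₹115,000 applies
  Base: ₹458,000 − ₹115,000 = ₹343,000
  ₹343,000 × 23% = ₹78,890

Mainline income levy:
  ₹123,000 × 15% = ₹18,450
  ₹150,000 × 21% = ₹31,500
  ₹54,000 × 34% = ₹18,360
  ₹70,500 × 48% = ₹33,840
  → ₹102,150
  Less low-income housing credit ₹5,000 → ₹97,150

₹97,150 > ₹78,890, so the mainline income levy governs.

₹97,150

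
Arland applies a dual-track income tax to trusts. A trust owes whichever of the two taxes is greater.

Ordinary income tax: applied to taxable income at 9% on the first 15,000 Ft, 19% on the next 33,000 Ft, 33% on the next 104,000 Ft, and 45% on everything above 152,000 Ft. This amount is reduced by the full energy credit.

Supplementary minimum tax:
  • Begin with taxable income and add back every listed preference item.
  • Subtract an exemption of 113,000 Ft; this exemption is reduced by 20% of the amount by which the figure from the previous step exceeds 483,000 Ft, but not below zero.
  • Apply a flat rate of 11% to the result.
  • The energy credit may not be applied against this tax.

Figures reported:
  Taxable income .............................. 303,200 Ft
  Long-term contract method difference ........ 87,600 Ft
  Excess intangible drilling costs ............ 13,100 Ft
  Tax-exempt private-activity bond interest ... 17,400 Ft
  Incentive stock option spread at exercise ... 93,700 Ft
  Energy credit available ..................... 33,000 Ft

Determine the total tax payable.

Supplementary minimum tax:
  Adjusted income: 303,200 Ft + 87,600 Ft + 13,100 Ft + 17,400 Ft + 93,700 Ft = 515,000 Ft
  Exemption: 113,000 Ft − 20% × (515,000 Ft − 483,000 Ft) = 113,000 Ft − 6,400 Ft = 106,600 Ft
  Base: 515,000 Ft − 106,600 Ft = 408,400 Ft
  408,400 Ft × 11% = 44,924 Ft

Ordinary income tax:
  15,000 Ft × 9% = 1,350 Ft
  33,000 Ft × 19% = 6,270 Ft
  104,000 Ft × 33% = 34,320 Ft
  151,200 Ft × 45% = 68,040 Ft
  → 109,980 Ft
  Less energy credit 33,000 Ft → 76,980 Ft

76,980 Ft > 44,924 Ft, so the ordinary income tax governs.

76,980 Ft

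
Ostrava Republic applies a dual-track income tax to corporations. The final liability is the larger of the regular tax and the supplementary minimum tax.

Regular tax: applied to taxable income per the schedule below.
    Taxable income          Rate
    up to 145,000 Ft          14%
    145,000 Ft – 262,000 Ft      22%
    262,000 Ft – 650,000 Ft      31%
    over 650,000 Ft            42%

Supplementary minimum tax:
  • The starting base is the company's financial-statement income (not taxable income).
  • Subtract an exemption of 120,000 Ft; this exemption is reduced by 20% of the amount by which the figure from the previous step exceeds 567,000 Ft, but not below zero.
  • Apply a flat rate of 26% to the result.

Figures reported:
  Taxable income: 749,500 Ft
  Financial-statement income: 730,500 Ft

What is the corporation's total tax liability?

Supplementary minimum tax:
  Base (financial-statement income): 730,500 Ft
  Exemption: 120,000 Ft − 20% × (730,500 Ft − 567,000 Ft) = 120,000 Ft − 32,700 Ft = 87,300 Ft
  Base: 730,500 Ft − 87,300 Ft = 643,200 Ft
  643,200 Ft × 26% = 167,232 Ft

Regular tax:
  145,000 Ft × 14% = 20,300 Ft
  117,000 Ft × 22% = 25,740 Ft
  388,000 Ft × 31% = 120,280 Ft
  99,500 Ft × 42% = 41,790 Ft
  → 208,110 Ft

208,110 Ft > 167,232 Ft, so the regular tax governs.

208,110 Ft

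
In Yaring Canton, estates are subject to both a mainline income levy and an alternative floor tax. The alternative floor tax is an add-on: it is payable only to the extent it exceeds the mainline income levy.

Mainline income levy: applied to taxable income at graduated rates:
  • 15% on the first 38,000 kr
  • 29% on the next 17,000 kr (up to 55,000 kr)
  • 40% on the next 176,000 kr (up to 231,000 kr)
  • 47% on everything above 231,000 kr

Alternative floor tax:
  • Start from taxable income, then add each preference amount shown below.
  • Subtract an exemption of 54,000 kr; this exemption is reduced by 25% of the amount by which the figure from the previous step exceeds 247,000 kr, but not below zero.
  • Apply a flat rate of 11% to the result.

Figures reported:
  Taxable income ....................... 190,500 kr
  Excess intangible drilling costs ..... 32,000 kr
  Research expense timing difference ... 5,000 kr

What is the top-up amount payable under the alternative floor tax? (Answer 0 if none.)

Alternative floor tax:
  Adjusted income: 190,500 kr + 32,000 kr + 5,000 kr = 227,500 kr
  Exemption: 227,500 kr ≤ 247,000 kr, so full 54,000 kr applies
  Base: 227,500 kr − 54,000 kr = 173,500 kr
  173,500 kr × 11% = 19,085 kr

Mainline income levy:
  38,000 kr × 15% = 5,700 kr
  17,000 kr × 29% = 4,930 kr
  135,500 kr × 40% = 54,200 kr
  → 64,830 kr

19,085 kr ≤ 64,830 kr, so no add-on is due.

0 kr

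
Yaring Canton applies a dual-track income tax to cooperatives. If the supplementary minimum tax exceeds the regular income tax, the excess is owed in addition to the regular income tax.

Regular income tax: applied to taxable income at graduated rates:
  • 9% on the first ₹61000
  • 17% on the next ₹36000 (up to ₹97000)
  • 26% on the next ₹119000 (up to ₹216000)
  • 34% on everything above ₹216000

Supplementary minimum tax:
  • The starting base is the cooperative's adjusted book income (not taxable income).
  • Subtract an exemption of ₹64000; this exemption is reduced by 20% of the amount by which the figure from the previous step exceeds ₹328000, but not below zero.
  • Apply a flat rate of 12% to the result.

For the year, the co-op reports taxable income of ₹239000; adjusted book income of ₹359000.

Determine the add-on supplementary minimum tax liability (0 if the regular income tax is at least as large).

Regular income tax:
  ₹61000 × 9% = ₹5490
  ₹36000 × 17% = ₹6120
  ₹119000 × 26% = ₹30940
  ₹23000 × 34% = ₹7820
  → ₹50370

Supplementary minimum tax:
  Base (adjusted book income): ₹359000
  Exemption: ₹64000 − 20% × (₹359000 − ₹328000) = ₹64000 − ₹6200 = ₹57800
  Base: ₹359000 − ₹57800 = ₹301200
  ₹301200 × 12% = ₹36144

₹36144 ≤ ₹50370, so no add-on is due.

₹0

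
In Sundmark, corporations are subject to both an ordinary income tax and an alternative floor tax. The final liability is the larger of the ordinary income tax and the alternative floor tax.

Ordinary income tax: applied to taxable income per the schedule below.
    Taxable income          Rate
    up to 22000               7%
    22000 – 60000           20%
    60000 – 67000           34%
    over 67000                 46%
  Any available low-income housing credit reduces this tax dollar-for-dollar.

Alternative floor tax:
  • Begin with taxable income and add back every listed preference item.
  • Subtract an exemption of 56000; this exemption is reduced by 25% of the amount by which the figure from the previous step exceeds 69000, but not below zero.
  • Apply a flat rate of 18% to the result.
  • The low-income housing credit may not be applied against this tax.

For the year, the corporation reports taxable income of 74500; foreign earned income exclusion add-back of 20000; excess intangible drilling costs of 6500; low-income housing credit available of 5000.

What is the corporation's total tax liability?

Alternative floor tax:
  Adjusted income: 74500 + 20000 + 6500 = 101000
  Exemption: 56000 − 25% × (101000 − 69000) = 56000 − 8000 = 48000
  Base: 101000 − 48000 = 53000
  53000 × 18% = 9540

Ordinary income tax:
  22000 × 7% = 1540
  38000 × 20% = 7600
  7000 × 34% = 2380
  7500 × 46% = 3450
  → 14970
  Less low-income housing credit 5000 → 9970

9970 > 9540, so the ordinary income tax governs.

9970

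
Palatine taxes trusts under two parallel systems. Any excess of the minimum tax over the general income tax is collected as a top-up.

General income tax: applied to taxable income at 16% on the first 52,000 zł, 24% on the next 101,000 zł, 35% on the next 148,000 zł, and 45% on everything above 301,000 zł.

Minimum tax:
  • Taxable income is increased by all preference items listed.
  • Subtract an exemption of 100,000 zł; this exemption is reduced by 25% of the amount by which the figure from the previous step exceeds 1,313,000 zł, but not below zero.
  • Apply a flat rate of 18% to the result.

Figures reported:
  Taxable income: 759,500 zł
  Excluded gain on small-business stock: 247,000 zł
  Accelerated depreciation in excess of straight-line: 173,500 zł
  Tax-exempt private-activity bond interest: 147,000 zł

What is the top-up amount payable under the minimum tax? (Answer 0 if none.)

0 zł

General income tax:
  52,000 zł × 16% = 8,320 zł
  101,000 zł × 24% = 24,240 zł
  148,000 zł × 35% = 51,800 zł
  458,500 zł × 45% = 206,325 zł
  → 290,685 zł

Minimum tax:
  Adjusted income: 759,500 zł + 247,000 zł + 173,500 zł + 147,000 zł = 1,327,000 zł
  Exemption: 100,000 zł − 25% × (1,327,000 zł − 1,313,000 zł) = 100,000 zł − 3,500 zł = 96,500 zł
  Base: 1,327,000 zł − 96,500 zł = 1,230,500 zł
  1,230,500 zł × 18% = 221,490 zł

221,490 zł ≤ 290,685 zł, so no add-on is due.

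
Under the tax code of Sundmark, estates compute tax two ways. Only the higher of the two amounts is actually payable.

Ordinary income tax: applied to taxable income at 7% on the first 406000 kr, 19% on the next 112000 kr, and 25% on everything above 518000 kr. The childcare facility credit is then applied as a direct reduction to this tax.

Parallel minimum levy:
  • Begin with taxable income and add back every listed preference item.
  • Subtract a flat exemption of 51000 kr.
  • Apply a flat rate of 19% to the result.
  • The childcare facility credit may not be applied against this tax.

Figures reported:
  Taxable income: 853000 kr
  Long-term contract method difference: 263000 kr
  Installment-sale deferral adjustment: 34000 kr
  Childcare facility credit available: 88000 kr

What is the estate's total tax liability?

208810 kr

Parallel minimum levy:
  Adjusted income: 853000 kr + 263000 kr + 34000 kr = 1150000 kr
  Less exemption 51000 kr → base 1099000 kr
  1099000 kr × 19% = 208810 kr

Ordinary income tax:
  406000 kr × 7% = 28420 kr
  112000 kr × 19% = 21280 kr
  335000 kr × 25% = 83750 kr
  → 133450 kr
  Less childcare facility credit 88000 kr → 45450 kr

208810 kr > 45450 kr, so the parallel minimum levy is the binding amount.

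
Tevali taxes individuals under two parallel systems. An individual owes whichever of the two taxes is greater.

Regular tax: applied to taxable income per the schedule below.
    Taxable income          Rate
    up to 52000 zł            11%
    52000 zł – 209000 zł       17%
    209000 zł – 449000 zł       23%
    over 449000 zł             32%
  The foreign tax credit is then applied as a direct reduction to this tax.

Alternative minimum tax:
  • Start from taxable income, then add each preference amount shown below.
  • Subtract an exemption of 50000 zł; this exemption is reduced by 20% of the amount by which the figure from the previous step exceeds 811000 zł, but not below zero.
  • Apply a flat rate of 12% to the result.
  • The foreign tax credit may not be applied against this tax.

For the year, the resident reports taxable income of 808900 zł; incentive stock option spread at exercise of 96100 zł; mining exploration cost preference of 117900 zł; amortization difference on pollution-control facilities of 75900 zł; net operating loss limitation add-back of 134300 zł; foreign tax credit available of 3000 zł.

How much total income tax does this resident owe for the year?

Regular tax:
  52000 zł × 11% = 5720 zł
  157000 zł × 17% = 26690 zł
  240000 zł × 23% = 55200 zł
  359900 zł × 32% = 115168 zł
  → 202778 zł
  Less foreign tax credit 3000 zł → 199778 zł

Alternative minimum tax:
  Adjusted income: 808900 zł + 96100 zł + 117900 zł + 75900 zł + 134300 zł = 1233100 zł
  Exemption: 20% × (1233100 zł − 811000 zł) = 84420 zł ≥ 50000 zł, so the exemption is fully phased out
  Base: 1233100 zł − 0 zł = 1233100 zł
  1233100 zł × 12% = 147972 zł

199778 zł > 147972 zł, so the regular tax governs.

199778 zł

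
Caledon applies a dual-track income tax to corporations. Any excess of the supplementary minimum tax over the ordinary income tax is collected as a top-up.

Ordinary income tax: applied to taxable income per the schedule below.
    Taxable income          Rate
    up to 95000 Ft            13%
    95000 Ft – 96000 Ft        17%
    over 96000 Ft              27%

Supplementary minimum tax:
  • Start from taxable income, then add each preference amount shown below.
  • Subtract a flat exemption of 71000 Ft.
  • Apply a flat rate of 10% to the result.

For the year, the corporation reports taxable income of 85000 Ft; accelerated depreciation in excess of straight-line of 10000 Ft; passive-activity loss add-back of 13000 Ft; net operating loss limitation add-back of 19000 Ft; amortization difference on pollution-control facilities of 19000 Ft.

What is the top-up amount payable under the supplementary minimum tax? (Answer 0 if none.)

0 Ft

Supplementary minimum tax:
  Adjusted income: 85000 Ft + 10000 Ft + 13000 Ft + 19000 Ft + 19000 Ft = 146000 Ft
  Less exemption 71000 Ft → base 75000 Ft
  75000 Ft × 10% = 7500 Ft

Ordinary income tax:
  85000 Ft × 13% = 11050 Ft

7500 Ft ≤ 11050 Ft, so no add-on is due.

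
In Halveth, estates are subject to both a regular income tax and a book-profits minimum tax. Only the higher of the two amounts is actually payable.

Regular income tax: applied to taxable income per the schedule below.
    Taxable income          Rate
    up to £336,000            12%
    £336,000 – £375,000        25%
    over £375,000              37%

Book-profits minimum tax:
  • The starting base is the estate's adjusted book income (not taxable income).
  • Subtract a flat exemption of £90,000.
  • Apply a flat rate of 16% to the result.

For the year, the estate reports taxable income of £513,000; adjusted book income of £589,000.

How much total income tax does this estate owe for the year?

£101,130

Book-profits minimum tax:
  Base (adjusted book income): £589,000
  Less exemption £90,000 → base £499,000
  £499,000 × 16% = £79,840

Regular income tax:
  £336,000 × 12% = £40,320
  £39,000 × 25% = £9,750
  £138,000 × 37% = £51,060
  → £101,130

£101,130 > £79,840, so the regular income tax governs.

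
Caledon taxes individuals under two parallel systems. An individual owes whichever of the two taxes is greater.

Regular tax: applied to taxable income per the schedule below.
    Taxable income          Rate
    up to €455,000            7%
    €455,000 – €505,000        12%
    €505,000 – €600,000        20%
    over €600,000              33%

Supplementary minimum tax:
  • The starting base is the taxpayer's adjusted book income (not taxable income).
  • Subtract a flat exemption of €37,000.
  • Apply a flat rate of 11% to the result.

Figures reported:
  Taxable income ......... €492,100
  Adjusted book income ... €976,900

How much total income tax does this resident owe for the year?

€103,389

Supplementary minimum tax:
  Base (adjusted book income): €976,900
  Less exemption €37,000 → base €939,900
  €939,900 × 11% = €103,389

Regular tax:
  €455,000 × 7% = €31,850
  €37,100 × 12% = €4,452
  → €36,302

€103,389 > €36,302, so the supplementary minimum tax is the binding amount.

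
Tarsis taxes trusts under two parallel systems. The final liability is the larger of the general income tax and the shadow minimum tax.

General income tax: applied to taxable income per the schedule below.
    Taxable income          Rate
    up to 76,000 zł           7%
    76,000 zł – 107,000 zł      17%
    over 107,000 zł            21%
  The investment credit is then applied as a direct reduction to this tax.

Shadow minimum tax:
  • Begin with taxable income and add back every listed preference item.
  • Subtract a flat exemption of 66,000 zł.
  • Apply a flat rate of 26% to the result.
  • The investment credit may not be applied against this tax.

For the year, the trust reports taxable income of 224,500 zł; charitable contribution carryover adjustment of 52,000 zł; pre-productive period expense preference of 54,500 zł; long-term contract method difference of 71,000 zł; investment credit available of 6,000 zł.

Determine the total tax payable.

General income tax:
  76,000 zł × 7% = 5,320 zł
  31,000 zł × 17% = 5,270 zł
  117,500 zł × 21% = 24,675 zł
  → 35,265 zł
  Less investment credit 6,000 zł → 29,265 zł

Shadow minimum tax:
  Adjusted income: 224,500 zł + 52,000 zł + 54,500 zł + 71,000 zł = 402,000 zł
  Less exemption 66,000 zł → base 336,000 zł
  336,000 zł × 26% = 87,360 zł

87,360 zł > 29,265 zł, so the shadow minimum tax is the binding amount.

87,360 zł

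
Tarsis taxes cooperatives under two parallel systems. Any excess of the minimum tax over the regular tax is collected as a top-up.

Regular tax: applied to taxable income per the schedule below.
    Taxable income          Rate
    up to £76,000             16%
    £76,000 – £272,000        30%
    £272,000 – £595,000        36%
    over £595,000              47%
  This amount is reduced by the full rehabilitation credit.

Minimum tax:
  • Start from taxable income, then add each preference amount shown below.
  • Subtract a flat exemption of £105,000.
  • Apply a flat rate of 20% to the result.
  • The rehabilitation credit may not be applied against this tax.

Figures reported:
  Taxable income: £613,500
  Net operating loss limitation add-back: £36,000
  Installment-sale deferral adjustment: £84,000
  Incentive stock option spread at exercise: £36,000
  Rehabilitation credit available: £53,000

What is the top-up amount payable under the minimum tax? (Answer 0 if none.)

Regular tax:
  £76,000 × 16% = £12,160
  £196,000 × 30% = £58,800
  £323,000 × 36% = £116,280
  £18,500 × 47% = £8,695
  → £195,935
  Less rehabilitation credit £53,000 → £142,935

Minimum tax:
  Adjusted income: £613,500 + £36,000 + £84,000 + £36,000 = £769,500
  Less exemption £105,000 → base £664,500
  £664,500 × 20% = £132,900

£132,900 ≤ £142,935, so no add-on is due.

£0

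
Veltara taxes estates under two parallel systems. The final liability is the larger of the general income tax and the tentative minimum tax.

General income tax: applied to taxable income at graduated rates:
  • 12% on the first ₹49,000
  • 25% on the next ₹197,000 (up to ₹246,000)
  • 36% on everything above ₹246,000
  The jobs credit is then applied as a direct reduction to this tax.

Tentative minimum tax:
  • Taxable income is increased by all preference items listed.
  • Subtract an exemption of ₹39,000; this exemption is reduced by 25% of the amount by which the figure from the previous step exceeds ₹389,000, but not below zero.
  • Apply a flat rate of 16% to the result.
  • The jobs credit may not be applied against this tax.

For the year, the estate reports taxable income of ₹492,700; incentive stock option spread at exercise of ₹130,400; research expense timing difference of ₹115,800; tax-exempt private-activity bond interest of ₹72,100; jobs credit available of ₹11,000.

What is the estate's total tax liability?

₹132,942

Tentative minimum tax:
  Adjusted income: ₹492,700 + ₹130,400 + ₹115,800 + ₹72,100 = ₹811,000
  Exemption: 25% × (₹811,000 − ₹389,000) = ₹105,500 ≥ ₹39,000, so the exemption is fully phased out
  Base: ₹811,000 − ₹0 = ₹811,000
  ₹811,000 × 16% = ₹129,760

General income tax:
  ₹49,000 × 12% = ₹5,880
  ₹197,000 × 25% = ₹49,250
  ₹246,700 × 36% = ₹88,812
  → ₹143,942
  Less jobs credit ₹11,000 → ₹132,942

₹132,942 > ₹129,760, so the general income tax governs.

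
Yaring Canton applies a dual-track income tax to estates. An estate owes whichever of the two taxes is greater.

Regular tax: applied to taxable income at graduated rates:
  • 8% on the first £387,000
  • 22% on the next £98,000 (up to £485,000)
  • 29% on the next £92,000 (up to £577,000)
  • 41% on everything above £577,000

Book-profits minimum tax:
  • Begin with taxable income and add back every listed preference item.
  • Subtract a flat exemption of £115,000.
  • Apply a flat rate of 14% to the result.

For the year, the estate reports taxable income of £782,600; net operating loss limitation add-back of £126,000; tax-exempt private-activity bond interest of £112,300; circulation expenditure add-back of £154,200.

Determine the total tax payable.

Book-profits minimum tax:
  Adjusted income: £782,600 + £126,000 + £112,300 + £154,200 = £1,175,100
  Less exemption £115,000 → base £1,060,100
  £1,060,100 × 14% = £148,414

Regular tax:
  £387,000 × 8% = £30,960
  £98,000 × 22% = £21,560
  £92,000 × 29% = £26,680
  £205,600 × 41% = £84,296
  → £163,496

£163,496 > £148,414, so the regular tax governs.

£163,496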